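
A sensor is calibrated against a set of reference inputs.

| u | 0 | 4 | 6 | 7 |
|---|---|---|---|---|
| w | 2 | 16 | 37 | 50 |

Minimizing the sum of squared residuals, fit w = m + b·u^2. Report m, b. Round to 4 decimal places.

m = 1.2880, b = 0.9886

Forming XᵀX = [[4, 101]; [101, 3953]] and Xᵀw = [105, 4038]ᵀ gives XᵀX·[m, b]ᵀ = Xᵀw.
det = 4·3953 − 101² = 5611.
m = (105·3953 − 101·4038)/5611 = 7227/5611; b = (4·4038 − 101·105)/5611 = 5547/5611.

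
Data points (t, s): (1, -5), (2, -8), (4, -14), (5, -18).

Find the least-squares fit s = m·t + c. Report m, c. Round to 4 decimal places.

m = -3.2000, c = -1.6500

The normal equations are: 46·m + 12·c = -167;  12·m + 4·c = -45.
(Σt·t = 46, Σt = 12, Σ1 = 4, Σt·s = -167, Σs = -45.)
det = 46·4 − 12² = 40.
m = ((-167)·4 − 12·(-45))/40 = -16/5; c = (46·(-45) − 12·(-167))/40 = -33/20.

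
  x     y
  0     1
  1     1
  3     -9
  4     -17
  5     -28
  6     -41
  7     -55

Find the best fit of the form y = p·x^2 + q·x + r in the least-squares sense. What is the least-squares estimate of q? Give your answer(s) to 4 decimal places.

q = -0.0484

With design matrix M, MᵀM = [[4660, 776, 136]; [776, 136, 26]; [136, 26, 7]] and Mᵀy = [-5223, -865, -148]ᵀ.
Row-reducing yields p = -199/172, q = -25/516, r = 391/258.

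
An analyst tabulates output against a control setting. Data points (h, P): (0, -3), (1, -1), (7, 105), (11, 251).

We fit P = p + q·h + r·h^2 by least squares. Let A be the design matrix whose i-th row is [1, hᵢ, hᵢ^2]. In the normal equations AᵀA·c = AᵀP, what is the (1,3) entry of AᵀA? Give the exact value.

Row 1 ↔ basis 1, column 3 ↔ basis h^2, so (AᵀA)_{1,3} = Σᵢ h^2 = (1)·(0) + (1)·(1) + (1)·(49) + (1)·(121) = 171.

171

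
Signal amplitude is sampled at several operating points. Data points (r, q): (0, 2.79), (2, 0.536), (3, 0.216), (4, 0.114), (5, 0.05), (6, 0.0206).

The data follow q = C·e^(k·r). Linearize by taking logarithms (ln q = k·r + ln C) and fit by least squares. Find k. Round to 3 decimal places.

With ln qᵢ as the transformed response and rᵢ as the regressor:
XᵀX = [[90.0000, 20.0000]; [20.0000, 6]], rhs = [-52.8043, -10.1798]ᵀ  (here Σr = 20.0000, Σ(r)² = 90.0000, Σln q = -10.1798, Σr·ln q = -52.8043).
Solving (det = 140.0000): k = -0.80878, ln C = 0.99931.

k = -0.809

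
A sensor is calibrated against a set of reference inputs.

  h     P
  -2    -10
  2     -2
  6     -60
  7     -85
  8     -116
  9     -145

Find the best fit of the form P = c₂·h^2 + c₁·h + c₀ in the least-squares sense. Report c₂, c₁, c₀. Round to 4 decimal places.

Sums needed: Σh^2·h^2 = 14386, Σh^2·h = 1800, Σh^2 = 238, Σh·h = 238, Σh = 30, Σ1 = 6.
Moment sums: Σh^2·P = -25542, Σh·P = -3172, ΣP = -418.
Solving the 3×3 system (Gaussian elimination) gives c₂ = -96433/47317, c₁ = 86672/47317, c₀ = 95398/47317.

c₂ = -2.0380, c₁ = 1.8317, c₀ = 2.0161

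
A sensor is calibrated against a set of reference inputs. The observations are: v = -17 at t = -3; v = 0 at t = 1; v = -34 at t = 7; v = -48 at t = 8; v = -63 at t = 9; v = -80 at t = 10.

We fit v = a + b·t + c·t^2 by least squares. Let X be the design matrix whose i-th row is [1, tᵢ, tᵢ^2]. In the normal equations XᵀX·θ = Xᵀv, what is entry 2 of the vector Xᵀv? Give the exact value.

Entry 2 ↔ basis t, so (Xᵀv)_{2} = Σᵢ (t)·vᵢ = (-3)·(-17) + (1)·(0) + (7)·(-34) + (8)·(-48) + (9)·(-63) + (10)·(-80) = -1938.

-1938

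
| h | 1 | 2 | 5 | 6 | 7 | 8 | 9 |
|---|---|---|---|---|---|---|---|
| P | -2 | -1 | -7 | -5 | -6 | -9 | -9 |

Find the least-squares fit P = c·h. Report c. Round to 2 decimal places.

c = -1.02

The normal equations are: 260·c = -264.
(Σh·h = 260, Σh·P = -264.)
c = (-264)/260 = -1.01538.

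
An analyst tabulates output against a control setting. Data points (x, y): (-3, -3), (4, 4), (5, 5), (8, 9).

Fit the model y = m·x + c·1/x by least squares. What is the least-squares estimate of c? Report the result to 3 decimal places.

c = -1.752

The normal system MᵀM·[m, c]ᵀ = Mᵀy is [[114, 4]; [4, 3301/14400]]·[m, c]ᵀ = [122, 33/8]ᵀ.
Eliminating c: (3301/14400)·(row 1) − 4·(row 2) gives (24319/2400)·m = (3301/14400)·122 − 4·(33/8) = 82561/7200, so m = 82561/72957.
Then c = ((33/8) − 4·(82561/72957))/(3301/14400) = -42600/24319.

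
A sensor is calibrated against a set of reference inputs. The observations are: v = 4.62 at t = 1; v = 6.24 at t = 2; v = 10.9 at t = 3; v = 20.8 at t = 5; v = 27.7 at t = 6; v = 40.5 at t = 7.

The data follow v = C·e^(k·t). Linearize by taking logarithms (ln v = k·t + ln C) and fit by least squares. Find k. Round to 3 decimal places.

Taking logs, ln v = k·t + ln C, so regress ln v on t.
Sums: Σt = 24.0000, Σ(t)² = 124.0000, Σln v = 15.8078, Σt·ln v = 73.3711.
Normal system: [[124.0000, 24.0000]; [24.0000, 6]]·[k, ln C]ᵀ = [73.3711, 15.8078]ᵀ.
Solving (det = 168.0000): k = 0.36214, ln C = 1.18609.

k = 0.362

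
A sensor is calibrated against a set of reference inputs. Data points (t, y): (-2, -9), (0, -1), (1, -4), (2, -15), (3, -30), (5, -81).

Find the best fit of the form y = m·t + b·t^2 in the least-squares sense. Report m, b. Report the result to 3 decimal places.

The normal system XᵀX·[m, b]ᵀ = Xᵀy is [[43, 153]; [153, 739]]·[m, b]ᵀ = [-511, -2395]ᵀ.
Eliminating b: 739·(row 1) − 153·(row 2) gives 8368·m = 739·(-511) − 153·(-2395) = -11194, so m = -5597/4184.
Then b = ((-2395) − 153·(-5597/4184))/739 = -12401/4184.

m = -1.338, b = -2.964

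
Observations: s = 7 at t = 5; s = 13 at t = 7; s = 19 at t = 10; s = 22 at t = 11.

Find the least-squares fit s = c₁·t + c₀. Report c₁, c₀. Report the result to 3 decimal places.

Entries of XᵀX: Σt·t = 295, Σt = 33, Σ1 = 4.
Right-hand side: Σt·s = 558, Σs = 61.
Eliminating c₀: 4·(row 1) − 33·(row 2) gives 91·c₁ = 4·558 − 33·61 = 219, so c₁ = 219/91.
Then c₀ = (61 − 33·(219/91))/4 = -419/91.

c₁ = 2.407, c₀ = -4.604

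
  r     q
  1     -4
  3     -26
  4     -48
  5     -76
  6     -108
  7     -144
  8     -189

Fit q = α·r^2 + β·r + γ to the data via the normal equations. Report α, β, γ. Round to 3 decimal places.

α = -2.890, β = -0.487, γ = -0.051

Entries of XᵀX: Σr^2·r^2 = 8756, Σr^2·r = 1288, Σr^2 = 200, Σr·r = 200, Σr = 34, Σ1 = 7.
For Xᵀq: Σr^2·q = -25946, Σr·q = -3822, Σq = -595.
XᵀX·[α, β, γ]ᵀ = Xᵀq becomes [[8756, 1288, 200]; [1288, 200, 34]; [200, 34, 7]]·[α, β, γ]ᵀ = [-25946, -3822, -595]ᵀ.
Inverting the 3×3 Gram matrix, [α, β, γ]ᵀ = [-14689/5082, -1238/2541, -43/847]ᵀ.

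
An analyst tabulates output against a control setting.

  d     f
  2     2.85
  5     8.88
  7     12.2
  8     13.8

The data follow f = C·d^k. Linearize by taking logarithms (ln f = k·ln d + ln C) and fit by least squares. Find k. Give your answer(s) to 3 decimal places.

k = 1.149

Linearized form: ln f = k·ln d + ln C. From the 4 transformed points,
Σln d = 6.3279, Σ(ln d)² = 11.1814, Σln f = 8.3572, Σln d·ln f = 14.5661.
Equations: 11.1814·k + 6.3279·ln C = 14.5661;  6.3279·k + 4·ln C = 8.3572.
Δ = 11.1814·4 − (6.3279)² = 4.6828; k = (14.5661·4 − 6.3279·8.3572)/4.6828 = 1.14894, ln C = (11.1814·8.3572 − 6.3279·14.5661)/4.6828 = 0.27170.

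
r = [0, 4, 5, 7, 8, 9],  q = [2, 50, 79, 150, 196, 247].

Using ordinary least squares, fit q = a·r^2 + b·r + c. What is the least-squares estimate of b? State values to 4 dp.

With design matrix A, AᵀA = [[13939, 1773, 235]; [1773, 235, 33]; [235, 33, 6]] and Aᵀq = [42676, 5436, 724]ᵀ.
Solving the 3×3 system (Gaussian elimination) gives a = 50578/16825, b = 3006/16825, c = 32712/16825.

b = 0.1787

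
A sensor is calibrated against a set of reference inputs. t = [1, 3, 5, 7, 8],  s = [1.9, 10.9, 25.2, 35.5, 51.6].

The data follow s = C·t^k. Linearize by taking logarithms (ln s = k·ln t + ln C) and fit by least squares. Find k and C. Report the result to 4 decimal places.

k = 1.5561, C = 1.9319

Taking logs, ln s = k·ln t + ln C, so regress ln s on ln t.
XᵀX = [[11.9079, 6.7334]; [6.7334, 5]], rhs = [22.9640, 13.7705]ᵀ  (here Σln t = 6.7334, Σ(ln t)² = 11.9079, Σln s = 13.7705, Σln t·ln s = 22.9640).
Δ = 11.9079·5 − (6.7334)² = 14.2007; k = (22.9640·5 − 6.7334·13.7705)/14.2007 = 1.55610, ln C = (11.9079·13.7705 − 6.7334·22.9640)/14.2007 = 0.65853, so C = exp(0.65853) = 1.93194.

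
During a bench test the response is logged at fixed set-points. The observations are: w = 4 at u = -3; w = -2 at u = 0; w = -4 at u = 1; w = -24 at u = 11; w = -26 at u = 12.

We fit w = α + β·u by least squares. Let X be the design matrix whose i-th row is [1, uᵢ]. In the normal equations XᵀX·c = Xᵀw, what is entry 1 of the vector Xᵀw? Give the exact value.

-52

Entry 1 ↔ basis 1, so (Xᵀw)_{1} = Σᵢ wᵢ = (1)·(4) + (1)·(-2) + (1)·(-4) + (1)·(-24) + (1)·(-26) = -52.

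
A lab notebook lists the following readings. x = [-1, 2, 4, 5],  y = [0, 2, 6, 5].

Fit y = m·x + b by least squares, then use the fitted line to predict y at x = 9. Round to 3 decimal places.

ŷ = 9.595

From the data, Σx·x = 46, Σx = 10, Σ1 = 4.
Right-hand side: Σx·y = 53, Σy = 13.
Determinant 46·4 − 10² = 84.
m = (53·4 − 10·13)/84 = 41/42; b = (46·13 − 10·53)/84 = 17/21.
At x = 9: ŷ = (41/42)·(9) + (17/21)·(1) = 403/42.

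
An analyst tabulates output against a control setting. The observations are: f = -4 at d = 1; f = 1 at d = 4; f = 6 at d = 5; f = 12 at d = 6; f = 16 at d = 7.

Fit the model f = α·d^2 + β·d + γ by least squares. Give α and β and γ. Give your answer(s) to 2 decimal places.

XᵀX·[α, β, γ]ᵀ = Xᵀf reads: 4579·α + 749·β + 127·γ = 1378;  749·α + 127·β + 23·γ = 214;  127·α + 23·β + 5·γ = 31.
Inverting the 3×3 Gram matrix, [α, β, γ]ᵀ = [145/294, -137/294, -205/49]ᵀ.

α = 0.49, β = -0.47, γ = -4.18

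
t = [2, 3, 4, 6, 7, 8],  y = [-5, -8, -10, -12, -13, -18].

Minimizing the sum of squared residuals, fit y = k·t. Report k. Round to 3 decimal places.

k = -2.140

From the data, Σt·t = 178.
And Σt·y = -381.
Normal equations: [[178]]·[k]ᵀ = [-381]ᵀ.
k = (-381)/178 = -2.14045.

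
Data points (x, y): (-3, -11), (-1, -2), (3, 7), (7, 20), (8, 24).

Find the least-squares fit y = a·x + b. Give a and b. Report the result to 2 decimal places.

a = 3.03, b = -0.90

Normal-equation sums: Σx·x = 132, Σx = 14, Σ1 = 5.
Moment sums: Σx·y = 388, Σy = 38.
Δ = 132·5 − 14² = 464.
a = (388·5 − 14·38)/464 = 88/29; b = (132·38 − 14·388)/464 = -26/29.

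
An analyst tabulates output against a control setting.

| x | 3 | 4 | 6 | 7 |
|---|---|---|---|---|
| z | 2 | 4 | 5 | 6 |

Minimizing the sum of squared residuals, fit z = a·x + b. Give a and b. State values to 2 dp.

a = 0.90, b = -0.25

Forming AᵀA = [[110, 20]; [20, 4]] and Aᵀz = [94, 17]ᵀ gives AᵀA·[a, b]ᵀ = Aᵀz.
Determinant 110·4 − 20² = 40.
a = (94·4 − 20·17)/40 = 9/10; b = (110·17 − 20·94)/40 = -1/4.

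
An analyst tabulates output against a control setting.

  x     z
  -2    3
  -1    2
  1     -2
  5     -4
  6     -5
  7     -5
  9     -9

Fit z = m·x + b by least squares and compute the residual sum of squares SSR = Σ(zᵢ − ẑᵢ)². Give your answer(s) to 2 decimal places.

SSR = 5.34

Normal-equation sums: Σx·x = 197, Σx = 25, Σ1 = 7.
And Σx·z = -176, Σz = -20.
Eliminating b: 7·(row 1) − 25·(row 2) gives 754·m = 7·(-176) − 25·(-20) = -732, so m = -366/377.
Then b = ((-20) − 25·(-366/377))/7 = 230/377.
Residuals: 13/29, 158/377, -618/377, 92/377, 81/377, 447/377, -329/377; SSR = 2012/377.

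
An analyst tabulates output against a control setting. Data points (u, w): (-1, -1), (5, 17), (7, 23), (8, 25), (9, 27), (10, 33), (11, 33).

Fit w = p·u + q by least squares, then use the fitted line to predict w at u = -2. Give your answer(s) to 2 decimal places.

ŵ = -3.65

Setting ∂/∂p … = 0 gives: 441·p + 49·q = 1383;  49·p + 7·q = 157.
(Σu·u = 441, Σu = 49, Σ1 = 7, Σu·w = 1383, Σw = 157.)
Determinant 441·7 − 49² = 686.
p = (1383·7 − 49·157)/686 = 142/49; q = (441·157 − 49·1383)/686 = 15/7.
At u = -2: ŵ = (142/49)·(-2) + (15/7)·(1) = -179/49.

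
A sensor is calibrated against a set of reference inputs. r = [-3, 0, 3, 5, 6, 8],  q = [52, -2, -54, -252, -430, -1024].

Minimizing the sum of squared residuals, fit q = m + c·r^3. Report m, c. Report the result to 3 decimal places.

m = -1.226, c = -1.996

Normal-equation sums: Σ1 = 6, Σr^3 = 853, Σr^3·r^3 = 325883.
Right-hand side: Σq = -1710, Σr^3·q = -651530.
Normal equations: [[6, 853]; [853, 325883]]·[m, c]ᵀ = [-1710, -651530]ᵀ.
Eliminating c: 325883·(row 1) − 853·(row 2) gives 1227689·m = 325883·(-1710) − 853·(-651530) = -1504840, so m = -88520/72217.
Then c = ((-651530) − 853·(-88520/72217))/325883 = -144150/72217.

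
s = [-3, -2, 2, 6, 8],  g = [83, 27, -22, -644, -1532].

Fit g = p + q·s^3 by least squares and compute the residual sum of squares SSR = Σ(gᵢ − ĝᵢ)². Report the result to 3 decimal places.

SSR = 1.360

Setting ∂/∂p … = 0 gives: 5·p + 701·q = -2088;  701·p + 309657·q = -926121.
(Σ1 = 5, Σs^3 = 701, Σs^3·s^3 = 309657, Σg = -2088, Σs^3·g = -926121.)
Eliminating q: 309657·(row 1) − 701·(row 2) gives 1056884·p = 309657·(-2088) − 701·(-926121) = 2647005, so p = 2647005/1056884.
Then q = ((-926121) − 701·(2647005/1056884))/309657 = -3166917/1056884.
Residuals: -108098/264221, 553527/1056884, -563117/1056884, 773771/1056884, -331789/1056884; SSR = 1437491/1056884.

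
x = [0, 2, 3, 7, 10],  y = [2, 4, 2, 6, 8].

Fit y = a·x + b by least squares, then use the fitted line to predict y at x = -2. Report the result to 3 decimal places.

ŷ = 0.552

Entries of AᵀA: Σx·x = 162, Σx = 22, Σ1 = 5.
For Aᵀy: Σx·y = 136, Σy = 22.
So AᵀA·[a, b]ᵀ = Aᵀy: [[162, 22]; [22, 5]]·[a, b]ᵀ = [136, 22]ᵀ.
Determinant 162·5 − 22² = 326.
a = (136·5 − 22·22)/326 = 98/163; b = (162·22 − 22·136)/326 = 286/163.
At x = -2: ŷ = (98/163)·(-2) + (286/163)·(1) = 90/163.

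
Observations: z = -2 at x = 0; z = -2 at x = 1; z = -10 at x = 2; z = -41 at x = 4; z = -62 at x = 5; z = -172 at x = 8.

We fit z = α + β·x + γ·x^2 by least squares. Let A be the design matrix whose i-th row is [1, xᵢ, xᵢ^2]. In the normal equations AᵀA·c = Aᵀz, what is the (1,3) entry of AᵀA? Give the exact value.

110

Row 1 ↔ basis 1, column 3 ↔ basis x^2, so (AᵀA)_{1,3} = Σᵢ x^2 = (1)·(0) + (1)·(1) + (1)·(4) + (1)·(16) + (1)·(25) + (1)·(64) = 110.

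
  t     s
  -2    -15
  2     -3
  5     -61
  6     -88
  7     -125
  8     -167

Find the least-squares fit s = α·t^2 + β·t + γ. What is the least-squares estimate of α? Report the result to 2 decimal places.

AᵀA·[α, β, γ]ᵀ = Aᵀs reads: 8450·α + 1196·β + 182·γ = -21578;  1196·α + 182·β + 26·γ = -3020;  182·α + 26·β + 6·γ = -459.
Solving the 3×3 system (Gaussian elimination) gives α = -4261/1430, β = 3769/1430, γ = 271/110.

α = -2.98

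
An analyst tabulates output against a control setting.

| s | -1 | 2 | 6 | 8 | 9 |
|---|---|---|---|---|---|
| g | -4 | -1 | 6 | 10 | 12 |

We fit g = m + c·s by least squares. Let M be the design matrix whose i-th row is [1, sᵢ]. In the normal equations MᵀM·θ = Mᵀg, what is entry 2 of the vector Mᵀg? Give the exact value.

Entry 2 ↔ basis s, so (Mᵀg)_{2} = Σᵢ (s)·gᵢ = (-1)·(-4) + (2)·(-1) + (6)·(6) + (8)·(10) + (9)·(12) = 226.

226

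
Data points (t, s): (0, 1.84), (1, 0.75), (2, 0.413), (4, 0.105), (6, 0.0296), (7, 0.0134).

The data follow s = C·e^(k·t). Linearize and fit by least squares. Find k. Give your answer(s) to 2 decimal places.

k = -0.68

Taking logs, ln s = k·t + ln C, so regress ln s on t.
Over the data: Σt = 20.0000, Σ(t)² = 106.0000, Σln s = -10.6485, Σt·ln s = -62.3789.
Normal system: [[106.0000, 20.0000]; [20.0000, 6]]·[k, ln C]ᵀ = [-62.3789, -10.6485]ᵀ.
Solving (det = 236.0000): k = -0.68349, ln C = 0.50354.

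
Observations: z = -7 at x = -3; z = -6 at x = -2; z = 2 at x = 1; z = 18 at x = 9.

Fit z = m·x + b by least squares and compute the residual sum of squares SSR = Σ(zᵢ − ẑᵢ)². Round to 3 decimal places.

The normal system MᵀM·[m, b]ᵀ = Mᵀz is [[95, 5]; [5, 4]]·[m, b]ᵀ = [197, 7]ᵀ.
det = 95·4 − 5² = 355.
m = (197·4 − 5·7)/355 = 753/355; b = (95·7 − 5·197)/355 = -64/71.
Residuals: 94/355, -304/355, 277/355, -67/355; SSR = 514/355.

SSR = 1.448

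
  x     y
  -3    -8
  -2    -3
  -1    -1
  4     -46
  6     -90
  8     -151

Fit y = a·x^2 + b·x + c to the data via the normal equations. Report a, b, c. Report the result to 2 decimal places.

a = -1.89, b = -3.45, c = -1.99

Forming AᵀA = [[5746, 756, 130]; [756, 130, 12]; [130, 12, 6]] and Aᵀy = [-13725, -1901, -299]ᵀ gives AᵀA·[a, b, c]ᵀ = Aᵀy.
Row-reducing yields a = -45697/24185, b = -166931/48370, c = -96373/48370.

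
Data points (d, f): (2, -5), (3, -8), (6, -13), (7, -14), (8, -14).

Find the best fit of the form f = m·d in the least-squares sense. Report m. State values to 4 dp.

m = -1.9877

Compute the Gram sums: Σd·d = 162.
Right-hand side: Σd·f = -322.
So MᵀM·[m]ᵀ = Mᵀf: [[162]]·[m]ᵀ = [-322]ᵀ.
m = (-322)/162 = -1.98765.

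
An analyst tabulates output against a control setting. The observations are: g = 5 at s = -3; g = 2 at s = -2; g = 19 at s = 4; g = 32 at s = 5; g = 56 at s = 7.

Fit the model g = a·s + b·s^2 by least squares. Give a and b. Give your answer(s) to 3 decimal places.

a = 1.178, b = 0.981

Entries of AᵀA: Σs·s = 103, Σs·s^2 = 497, Σs^2·s^2 = 3379.
For Aᵀg: Σs·g = 609, Σs^2·g = 3901.
Normal equations: [[103, 497]; [497, 3379]]·[a, b]ᵀ = [609, 3901]ᵀ.
Δ = 103·3379 − 497² = 101028.
a = (609·3379 − 497·3901)/101028 = 59507/50514; b = (103·3901 − 497·609)/101028 = 49565/50514.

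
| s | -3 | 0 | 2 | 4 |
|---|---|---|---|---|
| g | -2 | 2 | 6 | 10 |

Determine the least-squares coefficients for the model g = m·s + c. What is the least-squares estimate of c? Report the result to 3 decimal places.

c = 2.710

From the data, Σs·s = 29, Σs = 3, Σ1 = 4.
Right-hand side: Σs·g = 58, Σg = 16.
Eliminating c: 4·(row 1) − 3·(row 2) gives 107·m = 4·58 − 3·16 = 184, so m = 184/107.
Then c = (16 − 3·(184/107))/4 = 290/107.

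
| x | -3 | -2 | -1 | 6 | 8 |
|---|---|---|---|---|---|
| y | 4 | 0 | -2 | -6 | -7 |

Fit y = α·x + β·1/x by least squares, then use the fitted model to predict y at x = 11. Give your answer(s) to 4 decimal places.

The normal system MᵀM·[α, β]ᵀ = Mᵀy is [[114, 5]; [5, 809/576]]·[α, β]ᵀ = [-102, -29/24]ᵀ.
det = 114·(809/576) − 5² = 12971/96.
α = ((-102)·(809/576) − 5·(-29/24))/(12971/96) = -13173/12971; β = (114·(-29/24) − 5·(-102))/(12971/96) = 35736/12971.
At x = 11: ŷ = (-13173/12971)·(11) + (35736/12971)·(1/11) = -1558197/142681.

ŷ = -10.9208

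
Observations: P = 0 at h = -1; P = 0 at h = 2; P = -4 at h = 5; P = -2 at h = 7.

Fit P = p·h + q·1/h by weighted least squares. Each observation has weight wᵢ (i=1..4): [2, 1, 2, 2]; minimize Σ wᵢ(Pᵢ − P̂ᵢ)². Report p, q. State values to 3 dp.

p = -0.462, q = 0.448

AᵀWA·[p, q]ᵀ = AᵀWP reads: 154·p + 7·q = -68;  7·p + (11617/4900)·q = -76/35.
Δ = 154·(11617/4900) − 7² = 110637/350.
p = ((-68)·(11617/4900) − 7·(-76/35))/(110637/350) = -119246/258153; q = (154·(-76/35) − 7·(-68))/(110637/350) = 16520/36879.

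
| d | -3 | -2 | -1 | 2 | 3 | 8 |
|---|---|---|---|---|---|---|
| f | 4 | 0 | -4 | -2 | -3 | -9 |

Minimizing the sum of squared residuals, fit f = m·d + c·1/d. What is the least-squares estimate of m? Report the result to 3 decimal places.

m = -1.301

XᵀX·[m, c]ᵀ = Xᵀf reads: 91·m + 6·c = -93;  6·m + (1001/576)·c = -11/24.
(Σd·d = 91, Σd·1/d = 6, Σ1/d·1/d = 1001/576, Σd·f = -93, Σ1/d·f = -11/24.)
Δ = 91·(1001/576) − 6² = 70355/576.
m = ((-93)·(1001/576) − 6·(-11/24))/(70355/576) = -91509/70355; c = (91·(-11/24) − 6·(-93))/(70355/576) = 297384/70355.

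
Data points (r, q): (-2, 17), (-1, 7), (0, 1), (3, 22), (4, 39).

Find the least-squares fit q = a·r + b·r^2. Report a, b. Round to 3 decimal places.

a = -2.433, b = 3.098

Entries of MᵀM: Σr·r = 30, Σr·r^2 = 82, Σr^2·r^2 = 354.
And Σr·q = 181, Σr^2·q = 897.
So MᵀM·[a, b]ᵀ = Mᵀq: [[30, 82]; [82, 354]]·[a, b]ᵀ = [181, 897]ᵀ.
Determinant 30·354 − 82² = 3896.
a = (181·354 − 82·897)/3896 = -1185/487; b = (30·897 − 82·181)/3896 = 3017/974.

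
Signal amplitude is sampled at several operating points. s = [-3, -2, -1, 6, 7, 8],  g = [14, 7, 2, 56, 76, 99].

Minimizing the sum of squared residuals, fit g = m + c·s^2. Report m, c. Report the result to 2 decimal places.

Sums needed: Σ1 = 6, Σs^2 = 163, Σs^2·s^2 = 7891.
Right-hand side: Σg = 254, Σs^2·g = 12232.
Determinant 6·7891 − 163² = 20777.
m = (254·7891 − 163·12232)/20777 = 10498/20777; c = (6·12232 − 163·254)/20777 = 31990/20777.

m = 0.51, c = 1.54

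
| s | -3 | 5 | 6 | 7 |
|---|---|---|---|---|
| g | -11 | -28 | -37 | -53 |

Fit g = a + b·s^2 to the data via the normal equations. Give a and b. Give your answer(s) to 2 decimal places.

a = -1.55, b = -1.03

Sums needed: Σ1 = 4, Σs^2 = 119, Σs^2·s^2 = 4403.
Moment sums: Σg = -129, Σs^2·g = -4728.
AᵀA·[a, b]ᵀ = Aᵀg becomes [[4, 119]; [119, 4403]]·[a, b]ᵀ = [-129, -4728]ᵀ.
det = 4·4403 − 119² = 3451.
a = ((-129)·4403 − 119·(-4728))/3451 = -45/29; b = (4·(-4728) − 119·(-129))/3451 = -3561/3451.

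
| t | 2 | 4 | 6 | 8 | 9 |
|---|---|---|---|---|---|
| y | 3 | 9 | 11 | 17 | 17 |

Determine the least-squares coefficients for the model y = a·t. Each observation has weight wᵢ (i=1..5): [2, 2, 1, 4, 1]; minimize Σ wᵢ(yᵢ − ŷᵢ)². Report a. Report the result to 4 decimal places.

a = 2.0508

Forming AᵀWA = [[413]] and AᵀWy = [847]ᵀ gives AᵀWA·[a]ᵀ = AᵀWy.
Hence a = 847 / 413 ≈ 2.05085.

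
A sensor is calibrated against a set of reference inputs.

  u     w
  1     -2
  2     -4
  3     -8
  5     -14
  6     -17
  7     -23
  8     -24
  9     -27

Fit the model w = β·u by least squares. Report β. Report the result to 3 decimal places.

β = -2.981

Compute the Gram sums: Σu·u = 269.
And Σu·w = -802.
AᵀA·[β]ᵀ = Aᵀw becomes [[269]]·[β]ᵀ = [-802]ᵀ.
Hence β = -802 / 269 ≈ -2.98141.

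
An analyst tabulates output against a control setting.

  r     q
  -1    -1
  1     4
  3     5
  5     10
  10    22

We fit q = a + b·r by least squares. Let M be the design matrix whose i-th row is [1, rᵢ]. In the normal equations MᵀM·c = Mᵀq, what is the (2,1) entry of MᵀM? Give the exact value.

Row 2 ↔ basis r, column 1 ↔ basis 1, so (MᵀM)_{2,1} = Σᵢ r = (-1)·(1) + (1)·(1) + (3)·(1) + (5)·(1) + (10)·(1) = 18.

18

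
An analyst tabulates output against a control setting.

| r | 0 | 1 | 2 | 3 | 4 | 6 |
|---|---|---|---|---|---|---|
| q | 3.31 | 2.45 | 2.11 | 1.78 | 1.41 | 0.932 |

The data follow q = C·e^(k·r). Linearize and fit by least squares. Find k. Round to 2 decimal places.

Linearized form: ln q = k·r + ln C. From the 6 transformed points,
Σr = 16.0000, Σ(r)² = 66.0000, Σln q = 3.6895, Σr·ln q = 5.0711.
Normal system: [[66.0000, 16.0000]; [16.0000, 6]]·[k, ln C]ᵀ = [5.0711, 3.6895]ᵀ.
Δ = 66.0000·6 − (16.0000)² = 140.0000; k = (5.0711·6 − 16.0000·3.6895)/140.0000 = -0.20432, ln C = (66.0000·3.6895 − 16.0000·5.0711)/140.0000 = 1.15978.

k = -0.20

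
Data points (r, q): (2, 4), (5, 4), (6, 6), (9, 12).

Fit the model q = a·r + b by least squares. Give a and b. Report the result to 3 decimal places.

a = 1.160, b = 0.120

Forming AᵀA = [[146, 22]; [22, 4]] and Aᵀq = [172, 26]ᵀ gives AᵀA·[a, b]ᵀ = Aᵀq.
det = 146·4 − 22² = 100.
a = (172·4 − 22·26)/100 = 29/25; b = (146·26 − 22·172)/100 = 3/25.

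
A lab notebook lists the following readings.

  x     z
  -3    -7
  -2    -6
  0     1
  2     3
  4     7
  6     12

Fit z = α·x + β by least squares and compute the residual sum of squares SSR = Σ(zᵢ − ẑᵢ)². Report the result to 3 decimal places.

Forming MᵀM = [[69, 7]; [7, 6]] and Mᵀz = [139, 10]ᵀ gives MᵀM·[α, β]ᵀ = Mᵀz.
Determinant 69·6 − 7² = 365.
α = (139·6 − 7·10)/365 = 764/365; β = (69·10 − 7·139)/365 = -283/365.
Residuals: 4/73, -379/365, 648/365, -30/73, -218/365, 79/365; SSR = 1754/365.

SSR = 4.805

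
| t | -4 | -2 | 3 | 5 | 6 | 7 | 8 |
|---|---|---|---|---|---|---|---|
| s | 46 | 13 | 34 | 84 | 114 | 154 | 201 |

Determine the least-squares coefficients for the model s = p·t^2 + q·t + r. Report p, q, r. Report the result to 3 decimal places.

With design matrix A, AᵀA = [[8771, 1151, 203]; [1151, 203, 23]; [203, 23, 7]] and Aᵀs = [27708, 3682, 646]ᵀ.
Inverting the 3×3 Gram matrix, [p, q, r]ᵀ = [340183/116592, 19247/16656, 37649/9716]ᵀ.

p = 2.918, q = 1.156, r = 3.875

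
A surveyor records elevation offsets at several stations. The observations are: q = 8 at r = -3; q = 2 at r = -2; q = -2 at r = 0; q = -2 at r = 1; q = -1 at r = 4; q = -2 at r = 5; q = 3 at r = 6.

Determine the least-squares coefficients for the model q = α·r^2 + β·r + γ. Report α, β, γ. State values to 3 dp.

AᵀA·[α, β, γ]ᵀ = Aᵀq reads: 2275·α + 371·β + 91·γ = 120;  371·α + 91·β + 11·γ = -26;  91·α + 11·β + 7·γ = 6.
Solving the 3×3 system (Gaussian elimination) gives α = 3259/8316, β = -2011/1188, γ = -937/594.

α = 0.392, β = -1.693, γ = -1.577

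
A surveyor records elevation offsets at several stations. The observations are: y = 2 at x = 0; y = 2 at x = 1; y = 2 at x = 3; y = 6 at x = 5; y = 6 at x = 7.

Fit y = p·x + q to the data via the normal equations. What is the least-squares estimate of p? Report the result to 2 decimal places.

The normal system MᵀM·[p, q]ᵀ = Mᵀy is [[84, 16]; [16, 5]]·[p, q]ᵀ = [80, 18]ᵀ.
det = 84·5 − 16² = 164.
p = (80·5 − 16·18)/164 = 28/41; q = (84·18 − 16·80)/164 = 58/41.

p = 0.68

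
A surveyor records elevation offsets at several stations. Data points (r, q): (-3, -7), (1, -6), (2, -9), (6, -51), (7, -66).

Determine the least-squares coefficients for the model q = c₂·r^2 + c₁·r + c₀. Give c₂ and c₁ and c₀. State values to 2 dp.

XᵀX·[c₂, c₁, c₀]ᵀ = Xᵀq reads: 3795·c₂ + 541·c₁ + 99·c₀ = -5175;  541·c₂ + 99·c₁ + 13·c₀ = -771;  99·c₂ + 13·c₁ + 5·c₀ = -139.
Solving the 3×3 system (Gaussian elimination) gives c₂ = -1493/1400, c₁ = -2301/1400, c₀ = -422/175.

c₂ = -1.07, c₁ = -1.64, c₀ = -2.41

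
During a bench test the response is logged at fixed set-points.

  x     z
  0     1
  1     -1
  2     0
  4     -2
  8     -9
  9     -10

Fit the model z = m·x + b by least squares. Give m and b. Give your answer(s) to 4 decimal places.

Normal-equation sums: Σx·x = 166, Σx = 24, Σ1 = 6.
For Mᵀz: Σx·z = -171, Σz = -21.
MᵀM·[m, b]ᵀ = Mᵀz becomes [[166, 24]; [24, 6]]·[m, b]ᵀ = [-171, -21]ᵀ.
det = 166·6 − 24² = 420.
m = ((-171)·6 − 24·(-21))/420 = -87/70; b = (166·(-21) − 24·(-171))/420 = 103/70.

m = -1.2429, b = 1.4714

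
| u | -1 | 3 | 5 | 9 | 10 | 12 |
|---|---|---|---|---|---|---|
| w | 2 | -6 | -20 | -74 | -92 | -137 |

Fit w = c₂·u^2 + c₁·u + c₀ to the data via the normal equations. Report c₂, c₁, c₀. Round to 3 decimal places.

c₂ = -0.997, c₁ = 0.378, c₀ = 2.930

Normal-equation sums: Σu^2·u^2 = 38004, Σu^2·u = 3608, Σu^2 = 360, Σu·u = 360, Σu = 38, Σ1 = 6.
Moment sums: Σu^2·w = -35474, Σu·w = -3350, Σw = -327.
Solving the 3×3 system (Gaussian elimination) gives c₂ = -145049/145470, c₁ = 18349/48490, c₀ = 213097/72735.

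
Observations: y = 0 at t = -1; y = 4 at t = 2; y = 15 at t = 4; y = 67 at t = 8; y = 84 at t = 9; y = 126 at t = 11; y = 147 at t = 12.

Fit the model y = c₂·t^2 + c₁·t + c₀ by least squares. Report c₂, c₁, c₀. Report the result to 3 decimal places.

c₂ = 1.010, c₁ = 0.319, c₀ = -0.977

The normal equations are: 46307·c₂ + 4371·c₁ + 431·c₀ = 47762;  4371·c₂ + 431·c₁ + 45·c₀ = 4510;  431·c₂ + 45·c₁ + 7·c₀ = 443.
(Σt^2·t^2 = 46307, Σt^2·t = 4371, Σt^2 = 431, Σt·t = 431, Σt = 45, Σ1 = 7, Σt^2·y = 47762, Σt·y = 4510, Σy = 443.)
Row-reducing yields c₂ = 77393/76598, c₁ = 24457/76598, c₀ = -37431/38299.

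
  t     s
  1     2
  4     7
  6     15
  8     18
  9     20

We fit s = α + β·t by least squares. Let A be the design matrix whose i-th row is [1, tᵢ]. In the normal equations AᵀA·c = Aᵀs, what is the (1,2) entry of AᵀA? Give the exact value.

28

Row 1 ↔ basis 1, column 2 ↔ basis t, so (AᵀA)_{1,2} = Σᵢ t = (1)·(1) + (1)·(4) + (1)·(6) + (1)·(8) + (1)·(9) = 28.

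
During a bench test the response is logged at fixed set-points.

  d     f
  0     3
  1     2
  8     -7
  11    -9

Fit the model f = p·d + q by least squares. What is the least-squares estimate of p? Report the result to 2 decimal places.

From the data, Σd·d = 186, Σd = 20, Σ1 = 4.
And Σd·f = -153, Σf = -11.
So AᵀA·[p, q]ᵀ = Aᵀf: [[186, 20]; [20, 4]]·[p, q]ᵀ = [-153, -11]ᵀ.
Δ = 186·4 − 20² = 344.
p = ((-153)·4 − 20·(-11))/344 = -49/43; q = (186·(-11) − 20·(-153))/344 = 507/172.

p = -1.14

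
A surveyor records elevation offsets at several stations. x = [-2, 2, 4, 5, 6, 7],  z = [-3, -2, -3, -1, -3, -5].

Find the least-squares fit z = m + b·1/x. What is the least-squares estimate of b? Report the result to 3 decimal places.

Normal-equation sums: Σ1 = 6, Σ1/x = 319/420, Σ1/x·1/x = 114781/176400.
And Σz = -17, Σ1/x·z = -233/140.
Determinant 6·(114781/176400) − (319/420)² = 23477/7056.
m = ((-17)·(114781/176400) − (319/420)·(-233/140))/(23477/7056) = -1728296/586925; b = (6·(-233/140) − (319/420)·(-17))/(23477/7056) = 103236/117385.

b = 0.879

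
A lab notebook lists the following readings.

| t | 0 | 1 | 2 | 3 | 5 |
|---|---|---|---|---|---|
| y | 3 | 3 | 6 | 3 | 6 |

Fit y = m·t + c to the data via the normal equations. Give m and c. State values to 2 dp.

Compute the Gram sums: Σt·t = 39, Σt = 11, Σ1 = 5.
For Mᵀy: Σt·y = 54, Σy = 21.
Δ = 39·5 − 11² = 74.
m = (54·5 − 11·21)/74 = 39/74; c = (39·21 − 11·54)/74 = 225/74.

m = 0.53, c = 3.04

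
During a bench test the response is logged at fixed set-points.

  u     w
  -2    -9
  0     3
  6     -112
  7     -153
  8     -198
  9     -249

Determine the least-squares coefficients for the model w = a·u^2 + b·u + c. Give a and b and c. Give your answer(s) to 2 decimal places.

The normal system MᵀM·[a, b, c]ᵀ = Mᵀw is [[14370, 1792, 234]; [1792, 234, 28]; [234, 28, 6]]·[a, b, c]ᵀ = [-44406, -5550, -718]ᵀ.
Solving the 3×3 system (Gaussian elimination) gives a = -11666/3891, b = -6313/6485, c = 35137/19455.

a = -3.00, b = -0.97, c = 1.81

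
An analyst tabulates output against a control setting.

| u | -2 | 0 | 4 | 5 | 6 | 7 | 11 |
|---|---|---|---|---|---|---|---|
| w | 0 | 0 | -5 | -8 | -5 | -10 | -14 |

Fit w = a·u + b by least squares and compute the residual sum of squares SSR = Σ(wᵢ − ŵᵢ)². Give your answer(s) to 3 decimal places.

SSR = 13.920

Normal-equation sums: Σu·u = 251, Σu = 31, Σ1 = 7.
Right-hand side: Σu·w = -314, Σw = -42.
Determinant 251·7 − 31² = 796.
a = ((-314)·7 − 31·(-42))/796 = -224/199; b = (251·(-42) − 31·(-314))/796 = -202/199.
Residuals: -246/199, 202/199, 103/199, -270/199, 551/199, -220/199, -120/199; SSR = 2770/199.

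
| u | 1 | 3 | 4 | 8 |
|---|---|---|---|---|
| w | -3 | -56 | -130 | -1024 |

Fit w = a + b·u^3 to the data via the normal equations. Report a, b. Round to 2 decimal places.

The normal system MᵀM·[a, b]ᵀ = Mᵀw is [[4, 604]; [604, 266970]]·[a, b]ᵀ = [-1213, -534123]ᵀ.
det = 4·266970 − 604² = 703064.
a = ((-1213)·266970 − 604·(-534123))/703064 = -612159/351532; b = (4·(-534123) − 604·(-1213))/703064 = -175480/87883.

a = -1.74, b = -2.00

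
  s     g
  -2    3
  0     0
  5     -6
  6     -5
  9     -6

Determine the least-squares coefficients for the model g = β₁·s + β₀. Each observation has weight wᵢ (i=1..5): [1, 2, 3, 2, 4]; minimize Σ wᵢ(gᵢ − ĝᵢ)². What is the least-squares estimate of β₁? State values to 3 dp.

The normal equations are: 475·β₁ + 61·β₀ = -372;  61·β₁ + 12·β₀ = -49.
(Σwᵢ·s·s = 475, Σwᵢ·s = 61, Σwᵢ·1 = 12, Σwᵢ·s·g = -372, Σwᵢ·g = -49.)
Determinant 475·12 − 61² = 1979.
β₁ = ((-372)·12 − 61·(-49))/1979 = -1475/1979; β₀ = (475·(-49) − 61·(-372))/1979 = -583/1979.

β₁ = -0.745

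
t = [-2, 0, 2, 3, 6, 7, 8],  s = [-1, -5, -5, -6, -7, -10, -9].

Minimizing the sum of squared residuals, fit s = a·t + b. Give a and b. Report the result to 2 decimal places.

a = -0.75, b = -3.58

MᵀM·[a, b]ᵀ = Mᵀs reads: 166·a + 24·b = -210;  24·a + 7·b = -43.
det = 166·7 − 24² = 586.
a = ((-210)·7 − 24·(-43))/586 = -219/293; b = (166·(-43) − 24·(-210))/586 = -1049/293.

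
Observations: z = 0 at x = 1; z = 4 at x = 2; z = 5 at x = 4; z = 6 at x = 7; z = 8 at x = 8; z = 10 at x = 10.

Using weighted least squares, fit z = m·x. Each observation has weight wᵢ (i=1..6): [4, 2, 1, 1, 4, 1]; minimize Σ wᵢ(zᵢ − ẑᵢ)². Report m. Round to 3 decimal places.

The normal system MᵀWM·[m]ᵀ = MᵀWz is [[433]]·[m]ᵀ = [434]ᵀ.
Hence m = 434 / 433 ≈ 1.00231.

m = 1.002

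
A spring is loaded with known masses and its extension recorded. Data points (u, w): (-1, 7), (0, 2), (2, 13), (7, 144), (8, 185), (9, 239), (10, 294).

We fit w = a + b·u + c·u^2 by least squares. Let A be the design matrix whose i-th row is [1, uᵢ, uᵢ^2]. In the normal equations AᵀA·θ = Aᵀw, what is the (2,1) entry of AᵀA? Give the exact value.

Row 2 ↔ basis u, column 1 ↔ basis 1, so (AᵀA)_{2,1} = Σᵢ u = (-1)·(1) + (0)·(1) + (2)·(1) + (7)·(1) + (8)·(1) + (9)·(1) + (10)·(1) = 35.

35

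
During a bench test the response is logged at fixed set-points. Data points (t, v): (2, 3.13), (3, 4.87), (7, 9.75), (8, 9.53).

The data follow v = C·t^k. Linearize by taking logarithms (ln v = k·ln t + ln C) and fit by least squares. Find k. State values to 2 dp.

Let Y = ln v. Fitting Y = k·ln t + ln C by least squares:
XᵀX = [[9.7980, 5.8171]; [5.8171, 4]], rhs = [11.6495, 7.2558]ᵀ  (here Σln t = 5.8171, Σ(ln t)² = 9.7980, Σln v = 7.2558, Σln t·ln v = 11.6495).
Δ = 9.7980·4 − (5.8171)² = 5.3534; k = (11.6495·4 − 5.8171·7.2558)/5.3534 = 0.82000, ln C = (9.7980·7.2558 − 5.8171·11.6495)/5.3534 = 0.62145.

k = 0.82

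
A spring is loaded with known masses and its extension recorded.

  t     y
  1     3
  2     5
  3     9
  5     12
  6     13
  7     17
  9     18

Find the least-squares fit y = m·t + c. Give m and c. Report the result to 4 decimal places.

m = 1.9422, c = 1.8439

Compute the Gram sums: Σt·t = 205, Σt = 33, Σ1 = 7.
Right-hand side: Σt·y = 459, Σy = 77.
MᵀM·[m, c]ᵀ = Mᵀy becomes [[205, 33]; [33, 7]]·[m, c]ᵀ = [459, 77]ᵀ.
det = 205·7 − 33² = 346.
m = (459·7 − 33·77)/346 = 336/173; c = (205·77 − 33·459)/346 = 319/173.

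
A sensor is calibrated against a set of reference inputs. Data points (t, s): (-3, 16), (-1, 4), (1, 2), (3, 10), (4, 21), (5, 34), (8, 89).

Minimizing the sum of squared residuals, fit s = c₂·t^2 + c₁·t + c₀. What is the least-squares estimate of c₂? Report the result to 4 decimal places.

Forming AᵀA = [[5141, 701, 125]; [701, 125, 17]; [125, 17, 7]] and Aᵀs = [7122, 946, 176]ᵀ gives AᵀA·[c₂, c₁, c₀]ᵀ = Aᵀs.
Solving the 3×3 system (Gaussian elimination) gives c₂ = 111139/74868, c₁ = -63853/74868, c₀ = 8807/12478.

c₂ = 1.4845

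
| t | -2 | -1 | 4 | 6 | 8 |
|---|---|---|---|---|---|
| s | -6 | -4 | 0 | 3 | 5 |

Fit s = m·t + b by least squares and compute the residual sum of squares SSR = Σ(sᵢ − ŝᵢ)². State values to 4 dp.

Entries of AᵀA: Σt·t = 121, Σt = 15, Σ1 = 5.
And Σt·s = 74, Σs = -2.
AᵀA·[m, b]ᵀ = Aᵀs becomes [[121, 15]; [15, 5]]·[m, b]ᵀ = [74, -2]ᵀ.
Eliminating b: 5·(row 1) − 15·(row 2) gives 380·m = 5·74 − 15·(-2) = 400, so m = 20/19.
Then b = ((-2) − 15·(20/19))/5 = -338/95.
Residuals: -32/95, 58/95, -62/95, 23/95, 13/95; SSR = 94/95.

SSR = 0.9895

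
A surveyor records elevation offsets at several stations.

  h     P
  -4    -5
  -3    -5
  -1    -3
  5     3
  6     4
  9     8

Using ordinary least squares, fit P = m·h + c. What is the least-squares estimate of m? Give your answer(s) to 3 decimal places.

m = 1.007

Normal-equation sums: Σh·h = 168, Σh = 12, Σ1 = 6.
Right-hand side: Σh·P = 149, ΣP = 2.
Normal equations: [[168, 12]; [12, 6]]·[m, c]ᵀ = [149, 2]ᵀ.
Eliminating c: 6·(row 1) − 12·(row 2) gives 864·m = 6·149 − 12·2 = 870, so m = 145/144.
Then c = (2 − 12·(145/144))/6 = -121/72.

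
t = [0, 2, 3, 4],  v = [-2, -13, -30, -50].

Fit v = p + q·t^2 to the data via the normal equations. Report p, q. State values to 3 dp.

Entries of MᵀM: Σ1 = 4, Σt^2 = 29, Σt^2·t^2 = 353.
Right-hand side: Σv = -95, Σt^2·v = -1122.
So MᵀM·[p, q]ᵀ = Mᵀv: [[4, 29]; [29, 353]]·[p, q]ᵀ = [-95, -1122]ᵀ.
Eliminating q: 353·(row 1) − 29·(row 2) gives 571·p = 353·(-95) − 29·(-1122) = -997, so p = -997/571.
Then q = ((-1122) − 29·(-997/571))/353 = -1733/571.

p = -1.746, q = -3.035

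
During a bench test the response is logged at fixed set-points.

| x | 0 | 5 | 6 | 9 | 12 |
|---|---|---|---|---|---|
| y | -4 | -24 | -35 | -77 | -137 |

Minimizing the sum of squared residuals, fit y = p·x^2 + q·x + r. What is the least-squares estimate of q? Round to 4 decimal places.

q = 0.8721

Entries of MᵀM: Σx^2·x^2 = 29218, Σx^2·x = 2798, Σx^2 = 286, Σx·x = 286, Σx = 32, Σ1 = 5.
And Σx^2·y = -27825, Σx·y = -2667, Σy = -277.
MᵀM·[p, q, r]ᵀ = Mᵀy becomes [[29218, 2798, 286]; [2798, 286, 32]; [286, 32, 5]]·[p, q, r]ᵀ = [-27825, -2667, -277]ᵀ.
Solving the 3×3 system (Gaussian elimination) gives p = -1868/1873, q = 3267/3746, r = -7369/1873.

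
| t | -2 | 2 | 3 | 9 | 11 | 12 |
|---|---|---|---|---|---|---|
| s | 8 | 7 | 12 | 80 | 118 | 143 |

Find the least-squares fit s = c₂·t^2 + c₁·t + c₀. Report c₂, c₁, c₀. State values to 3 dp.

c₂ = 0.989, c₁ = -0.362, c₀ = 3.610

The normal equations are: 42051·c₂ + 3815·c₁ + 363·c₀ = 41518;  3815·c₂ + 363·c₁ + 35·c₀ = 3768;  363·c₂ + 35·c₁ + 6·c₀ = 368.
Row-reducing yields c₂ = 917891/928128, c₁ = -111889/309376, c₀ = 837709/232032.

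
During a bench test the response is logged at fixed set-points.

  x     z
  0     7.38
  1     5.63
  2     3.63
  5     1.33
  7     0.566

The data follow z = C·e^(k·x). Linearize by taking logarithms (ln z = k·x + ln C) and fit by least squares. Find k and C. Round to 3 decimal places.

k = -0.366, C = 7.727

Taking logs, ln z = k·x + ln C, so regress ln z on x.
Over the data: Σx = 15.0000, Σ(x)² = 79.0000, Σln z = 4.7321, Σx·ln z = 1.7483.
Normal system: [[79.0000, 15.0000]; [15.0000, 5]]·[k, ln C]ᵀ = [1.7483, 4.7321]ᵀ.
Solving (det = 170.0000): k = -0.36612, ln C = 2.04478, so C = exp(2.04478) = 7.72750.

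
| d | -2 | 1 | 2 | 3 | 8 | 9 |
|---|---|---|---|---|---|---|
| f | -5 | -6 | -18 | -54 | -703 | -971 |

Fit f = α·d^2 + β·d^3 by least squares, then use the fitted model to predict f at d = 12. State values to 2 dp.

f̂ = -2157.60

The normal equations are: 10771·α + 92061·β = -124227;  92061·α + 794443·β = -1069363.
Eliminating β: 794443·(row 1) − 92061·(row 2) gives 81717832·α = 794443·(-124227) − 92061·(-1069363) = -244643418, so α = -122321709/40858916.
Then β = ((-1069363) − 92061·(-122321709/40858916))/794443 = -40823513/40858916.
At d = 12: f̂ = (-122321709/40858916)·(144) + (-40823513/40858916)·(1728) = -3148477020/1459247.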